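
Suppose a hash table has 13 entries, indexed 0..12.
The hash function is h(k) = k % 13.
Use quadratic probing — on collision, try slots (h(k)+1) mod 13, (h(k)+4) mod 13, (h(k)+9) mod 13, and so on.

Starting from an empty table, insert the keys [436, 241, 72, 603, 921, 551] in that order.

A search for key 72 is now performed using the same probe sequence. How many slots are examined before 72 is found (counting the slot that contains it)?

3

436: h=7 -> slot 7
241: h=7, probe 7,8 -> slot 8
72: h=7, probe 7,8,11 -> slot 11
603: h=5 -> slot 5
921: h=11, probe 11,12 -> slot 12
551: h=5, probe 5,6 -> slot 6
Table: [_, _, _, _, _, 603, 551, 436, 241, _, _, 72, 921]
Lookup 72: h=7, probe 7,8,11 → found at 11.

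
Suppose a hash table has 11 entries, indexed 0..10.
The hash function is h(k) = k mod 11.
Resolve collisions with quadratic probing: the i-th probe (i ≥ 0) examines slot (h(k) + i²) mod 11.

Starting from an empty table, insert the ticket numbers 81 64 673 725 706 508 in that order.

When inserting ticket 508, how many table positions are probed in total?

81 hashes to 4; slot 4 is free → place at 4.
64 hashes to 9; slot 9 is free → place at 9.
673 hashes to 2; slot 2 is free → place at 2.
725 hashes to 10; slot 10 is free → place at 10.
706 hashes to 2; 2 taken → place at 3.
508 hashes to 2; 2,3 taken → place at 6.
Table: [—, —, 673, 706, 81, —, 508, —, —, 64, 725]

3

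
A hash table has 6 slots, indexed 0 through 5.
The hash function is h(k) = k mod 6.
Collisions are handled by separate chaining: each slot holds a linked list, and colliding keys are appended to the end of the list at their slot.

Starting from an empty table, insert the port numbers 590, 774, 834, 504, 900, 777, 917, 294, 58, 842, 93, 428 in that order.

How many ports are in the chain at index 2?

Insert 590: h=2, bucket 2 empty → new chain.
Insert 774: h=0, bucket 0 empty → new chain.
Insert 834: h=0, bucket 0 nonempty → append to chain.
Insert 504: h=0, bucket 0 nonempty → append to chain.
Insert 900: h=0, bucket 0 nonempty → append to chain.
Insert 777: h=3, bucket 3 empty → new chain.
Insert 917: h=5, bucket 5 empty → new chain.
Insert 294: h=0, bucket 0 nonempty → append to chain.
Insert 58: h=4, bucket 4 empty → new chain.
Insert 842: h=2, bucket 2 nonempty → append to chain.
Insert 93: h=3, bucket 3 nonempty → append to chain.
Insert 428: h=2, bucket 2 nonempty → append to chain.
Final buckets:
0: 774 -> 834 -> 504 -> 900 -> 294
1: -
2: 590 -> 842 -> 428
3: 777 -> 93
4: 58
5: 917

3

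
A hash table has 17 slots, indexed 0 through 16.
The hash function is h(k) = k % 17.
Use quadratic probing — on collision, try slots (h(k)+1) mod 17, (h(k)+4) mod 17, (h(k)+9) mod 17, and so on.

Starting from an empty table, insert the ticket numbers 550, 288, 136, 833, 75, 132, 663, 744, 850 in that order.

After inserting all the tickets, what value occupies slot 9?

550 hashes to 6; slot 6 is free => place at 6.
288 hashes to 16; slot 16 is free => place at 16.
136 hashes to 0; slot 0 is free => place at 0.
833 hashes to 0; 0 taken => place at 1.
75 hashes to 7; slot 7 is free => place at 7.
132 hashes to 13; slot 13 is free => place at 13.
663 hashes to 0; 0,1 taken => place at 4.
744 hashes to 13; 13 taken => place at 14.
850 hashes to 0; 0,1,4 taken => place at 9.
Table: [136, 833, _, _, 663, _, 550, 75, _, 850, _, _, _, 132, 744, _, 288]

850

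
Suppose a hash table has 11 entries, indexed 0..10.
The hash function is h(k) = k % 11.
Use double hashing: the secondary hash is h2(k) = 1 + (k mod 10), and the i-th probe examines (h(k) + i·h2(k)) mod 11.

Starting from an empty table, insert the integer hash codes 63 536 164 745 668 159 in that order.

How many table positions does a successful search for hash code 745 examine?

2

63 hashes to 8; slot 8 is free -> place at 8.
536 hashes to 8, h2=7; 8 taken -> place at 4.
164 hashes to 10; slot 10 is free -> place at 10.
745 hashes to 8, h2=6; 8 taken -> place at 3.
668 hashes to 8, h2=9; 8 taken -> place at 6.
159 hashes to 5; slot 5 is free -> place at 5.
Table: [., ., ., 745, 536, 159, 668, ., 63, ., 164]
Lookup 745: h=8, h2=6, probe 8,3 → found at 3.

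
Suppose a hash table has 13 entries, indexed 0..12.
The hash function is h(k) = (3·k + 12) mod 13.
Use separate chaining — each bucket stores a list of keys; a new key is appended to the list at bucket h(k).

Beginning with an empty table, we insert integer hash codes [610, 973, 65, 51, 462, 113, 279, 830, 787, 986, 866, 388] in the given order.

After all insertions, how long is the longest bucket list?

610 -> bucket 9
973 -> bucket 6
65 -> bucket 12
51 -> bucket 9 (collision)
462 -> bucket 7
113 -> bucket 0
279 -> bucket 4
830 -> bucket 6 (collision)
787 -> bucket 7 (collision)
986 -> bucket 6 (collision)
866 -> bucket 10
388 -> bucket 6 (collision)
Final buckets:
0: 113
1: .
2: .
3: .
4: 279
5: .
6: 973 -> 830 -> 986 -> 388
7: 462 -> 787
8: .
9: 610 -> 51
10: 866
11: .
12: 65

4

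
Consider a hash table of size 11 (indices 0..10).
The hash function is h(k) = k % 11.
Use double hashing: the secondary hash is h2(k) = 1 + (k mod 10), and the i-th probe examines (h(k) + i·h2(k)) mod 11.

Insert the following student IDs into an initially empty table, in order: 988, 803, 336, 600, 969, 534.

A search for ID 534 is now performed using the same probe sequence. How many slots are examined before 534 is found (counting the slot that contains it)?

988: h=9 => slot 9
803: h=0 => slot 0
336: h=6 => slot 6
600: h=6, h2=1, probe 6,7 => slot 7
969: h=1 => slot 1
534: h=6, h2=5, probe 6,0,5 => slot 5
Table: [803, 969, _, _, _, 534, 336, 600, _, 988, _]
Lookup 534: h=6, h2=5, probe 6,0,5 → found at 5.

3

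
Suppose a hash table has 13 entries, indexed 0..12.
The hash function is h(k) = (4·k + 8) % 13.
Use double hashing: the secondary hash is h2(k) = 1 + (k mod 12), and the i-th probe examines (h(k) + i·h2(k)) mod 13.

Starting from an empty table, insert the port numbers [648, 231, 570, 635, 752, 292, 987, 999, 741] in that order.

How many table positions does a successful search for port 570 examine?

2

648 hashes to 0; slot 0 is free => place at 0.
231 hashes to 9; slot 9 is free => place at 9.
570 hashes to 0, h2=7; 0 taken => place at 7.
635 hashes to 0, h2=12; 0 taken => place at 12.
752 hashes to 0, h2=9; 0,9 taken => place at 5.
292 hashes to 6; slot 6 is free => place at 6.
987 hashes to 4; slot 4 is free => place at 4.
999 hashes to 0, h2=4; 0,4 taken => place at 8.
741 hashes to 8, h2=10; 8,5 taken => place at 2.
Table: [648, —, 741, —, 987, 752, 292, 570, 999, 231, —, —, 635]
Lookup 570: h=0, h2=7, probe 0,7 → found at 7.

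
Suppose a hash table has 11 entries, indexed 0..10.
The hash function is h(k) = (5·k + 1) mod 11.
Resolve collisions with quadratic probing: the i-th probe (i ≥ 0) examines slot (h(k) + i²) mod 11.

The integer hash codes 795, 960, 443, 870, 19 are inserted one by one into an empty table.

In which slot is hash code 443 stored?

Insert 795: h=5, slot 5 empty -> index 5.
Insert 960: h=5, slot 5 occupied -> index 6.
Insert 443: h=5, slots 5,6 occupied -> index 9.
Insert 870: h=6, slot 6 occupied -> index 7.
Insert 19: h=8, slot 8 empty -> index 8.
Table: [—, —, —, —, —, 795, 960, 870, 19, 443, —]

9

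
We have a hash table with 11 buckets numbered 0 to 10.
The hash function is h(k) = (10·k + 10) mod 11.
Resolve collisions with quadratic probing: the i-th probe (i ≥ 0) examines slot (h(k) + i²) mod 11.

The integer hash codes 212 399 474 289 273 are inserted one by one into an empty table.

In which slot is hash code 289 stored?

212: h=7 -> slot 7
399: h=7, probe 7,8 -> slot 8
474: h=9 -> slot 9
289: h=7, probe 7,8,0 -> slot 0
273: h=1 -> slot 1
Table: [289, 273, ∅, ∅, ∅, ∅, ∅, 212, 399, 474, ∅]

0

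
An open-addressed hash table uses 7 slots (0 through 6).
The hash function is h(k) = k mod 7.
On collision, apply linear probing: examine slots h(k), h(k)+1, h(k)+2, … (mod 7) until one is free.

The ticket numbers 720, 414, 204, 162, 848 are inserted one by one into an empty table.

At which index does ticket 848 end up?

Insert 720: h=6, slot 6 empty -> index 6.
Insert 414: h=1, slot 1 empty -> index 1.
Insert 204: h=1, slot 1 occupied -> index 2.
Insert 162: h=1, slots 1,2 occupied -> index 3.
Insert 848: h=1, slots 1,2,3 occupied -> index 4.
Table: [—, 414, 204, 162, 848, —, 720]

4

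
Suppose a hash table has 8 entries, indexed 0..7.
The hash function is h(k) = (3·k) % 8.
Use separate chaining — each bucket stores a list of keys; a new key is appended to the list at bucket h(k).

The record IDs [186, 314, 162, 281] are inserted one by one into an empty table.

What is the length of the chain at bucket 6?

Insert 186: h=6, bucket 6 empty → new chain.
Insert 314: h=6, bucket 6 nonempty → append to chain.
Insert 162: h=6, bucket 6 nonempty → append to chain.
Insert 281: h=3, bucket 3 empty → new chain.
Final buckets:
0: .
1: .
2: .
3: 281
4: .
5: .
6: 186 -> 314 -> 162
7: .

3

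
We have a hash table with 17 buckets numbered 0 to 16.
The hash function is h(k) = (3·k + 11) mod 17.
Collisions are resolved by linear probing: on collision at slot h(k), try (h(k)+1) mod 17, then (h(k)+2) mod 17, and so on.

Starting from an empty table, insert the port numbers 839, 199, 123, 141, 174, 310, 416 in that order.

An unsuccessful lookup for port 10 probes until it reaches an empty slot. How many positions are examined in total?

839 hashes to 12; slot 12 is free → place at 12.
199 hashes to 13; slot 13 is free → place at 13.
123 hashes to 6; slot 6 is free → place at 6.
141 hashes to 9; slot 9 is free → place at 9.
174 hashes to 6; 6 taken → place at 7.
310 hashes to 6; 6,7 taken → place at 8.
416 hashes to 1; slot 1 is free → place at 1.
Table: [_, 416, _, _, _, _, 123, 174, 310, 141, _, _, 839, 199, _, _, _]
Lookup 10: h=7, probe 7,8,9,10 → slot 10 empty, not found.

4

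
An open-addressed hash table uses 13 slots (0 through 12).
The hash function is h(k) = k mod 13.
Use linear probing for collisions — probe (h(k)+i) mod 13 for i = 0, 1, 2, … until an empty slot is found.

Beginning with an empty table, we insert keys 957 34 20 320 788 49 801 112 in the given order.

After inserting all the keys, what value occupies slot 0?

Insert 957: h=8, slot 8 empty => index 8.
Insert 34: h=8, slot 8 occupied => index 9.
Insert 20: h=7, slot 7 empty => index 7.
Insert 320: h=8, slots 8,9 occupied => index 10.
Insert 788: h=8, slots 8,9,10 occupied => index 11.
Insert 49: h=10, slots 10,11 occupied => index 12.
Insert 801: h=8, slots 8,9,10,11,12 occupied => index 0.
Insert 112: h=8, slots 8,9,10,11,12,0 occupied => index 1.
Table: [801, 112, ., ., ., ., ., 20, 957, 34, 320, 788, 49]

801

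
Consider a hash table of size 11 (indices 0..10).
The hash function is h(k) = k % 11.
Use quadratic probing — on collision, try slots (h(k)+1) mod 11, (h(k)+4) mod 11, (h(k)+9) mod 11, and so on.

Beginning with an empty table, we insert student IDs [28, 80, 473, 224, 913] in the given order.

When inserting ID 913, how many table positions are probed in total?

28 hashes to 6; slot 6 is free -> place at 6.
80 hashes to 3; slot 3 is free -> place at 3.
473 hashes to 0; slot 0 is free -> place at 0.
224 hashes to 4; slot 4 is free -> place at 4.
913 hashes to 0; 0 taken -> place at 1.
Table: [473, 913, ., 80, 224, ., 28, ., ., ., .]

2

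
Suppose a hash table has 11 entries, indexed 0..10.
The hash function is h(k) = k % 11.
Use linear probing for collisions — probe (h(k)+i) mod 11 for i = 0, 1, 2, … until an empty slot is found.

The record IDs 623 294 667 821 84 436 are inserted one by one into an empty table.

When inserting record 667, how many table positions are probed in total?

623: h=7 -> slot 7
294: h=8 -> slot 8
667: h=7, probe 7,8,9 -> slot 9
821: h=7, probe 7,8,9,10 -> slot 10
84: h=7, probe 7,8,9,10,0 -> slot 0
436: h=7, probe 7,8,9,10,0,1 -> slot 1
Table: [84, 436, _, _, _, _, _, 623, 294, 667, 821]

3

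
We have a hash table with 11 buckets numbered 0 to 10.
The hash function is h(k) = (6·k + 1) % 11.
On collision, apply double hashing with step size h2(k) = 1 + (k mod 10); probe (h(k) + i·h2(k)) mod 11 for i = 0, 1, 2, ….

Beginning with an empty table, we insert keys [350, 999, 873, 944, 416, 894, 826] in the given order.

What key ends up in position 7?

416

350 hashes to 0; slot 0 is free -> place at 0.
999 hashes to 0, h2=10; 0 taken -> place at 10.
873 hashes to 3; slot 3 is free -> place at 3.
944 hashes to 0, h2=5; 0 taken -> place at 5.
416 hashes to 0, h2=7; 0 taken -> place at 7.
894 hashes to 8; slot 8 is free -> place at 8.
826 hashes to 7, h2=7; 7,3,10 taken -> place at 6.
Table: [350, ., ., 873, ., 944, 826, 416, 894, ., 999]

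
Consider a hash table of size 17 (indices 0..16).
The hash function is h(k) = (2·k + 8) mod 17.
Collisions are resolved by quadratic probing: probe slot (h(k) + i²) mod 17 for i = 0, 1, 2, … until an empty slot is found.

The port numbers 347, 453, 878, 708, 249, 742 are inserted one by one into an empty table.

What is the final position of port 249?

347: h=5 => slot 5
453: h=13 => slot 13
878: h=13, probe 13,14 => slot 14
708: h=13, probe 13,14,0 => slot 0
249: h=13, probe 13,14,0,5,12 => slot 12
742: h=13, probe 13,14,0,5,12,4 => slot 4
Table: [708, _, _, _, 742, 347, _, _, _, _, _, _, 249, 453, 878, _, _]

12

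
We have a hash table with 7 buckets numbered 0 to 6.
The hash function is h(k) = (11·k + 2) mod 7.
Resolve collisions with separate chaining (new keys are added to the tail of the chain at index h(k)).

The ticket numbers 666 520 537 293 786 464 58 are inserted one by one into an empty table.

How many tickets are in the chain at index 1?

1

Insert 666: h=6, bucket 6 empty → new chain.
Insert 520: h=3, bucket 3 empty → new chain.
Insert 537: h=1, bucket 1 empty → new chain.
Insert 293: h=5, bucket 5 empty → new chain.
Insert 786: h=3, bucket 3 nonempty → append to chain.
Insert 464: h=3, bucket 3 nonempty → append to chain.
Insert 58: h=3, bucket 3 nonempty → append to chain.
Final buckets:
0: -
1: 537
2: -
3: 520 -> 786 -> 464 -> 58
4: -
5: 293
6: 666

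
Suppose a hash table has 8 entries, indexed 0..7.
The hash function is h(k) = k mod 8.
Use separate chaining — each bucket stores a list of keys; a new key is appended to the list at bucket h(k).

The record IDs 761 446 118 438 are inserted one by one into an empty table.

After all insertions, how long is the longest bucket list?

Insert 761: h=1, bucket 1 empty → new chain.
Insert 446: h=6, bucket 6 empty → new chain.
Insert 118: h=6, bucket 6 nonempty → append to chain.
Insert 438: h=6, bucket 6 nonempty → append to chain.
Final buckets:
0: —
1: 761
2: —
3: —
4: —
5: —
6: 446 -> 118 -> 438
7: —

3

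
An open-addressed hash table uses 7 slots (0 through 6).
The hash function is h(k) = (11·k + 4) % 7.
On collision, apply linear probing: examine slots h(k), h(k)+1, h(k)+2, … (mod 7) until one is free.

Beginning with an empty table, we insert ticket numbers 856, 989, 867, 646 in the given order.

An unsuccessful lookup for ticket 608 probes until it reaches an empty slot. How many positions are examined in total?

856 hashes to 5; slot 5 is free -> place at 5.
989 hashes to 5; 5 taken -> place at 6.
867 hashes to 0; slot 0 is free -> place at 0.
646 hashes to 5; 5,6,0 taken -> place at 1.
Table: [867, 646, —, —, —, 856, 989]
Lookup 608: h=0, probe 0,1,2 → slot 2 empty, not found.

3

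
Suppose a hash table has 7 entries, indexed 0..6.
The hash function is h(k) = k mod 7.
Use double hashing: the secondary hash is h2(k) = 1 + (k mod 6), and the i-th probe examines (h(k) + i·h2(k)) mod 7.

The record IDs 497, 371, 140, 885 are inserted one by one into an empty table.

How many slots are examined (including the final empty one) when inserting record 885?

Insert 497: h=0, slot 0 empty => index 0.
Insert 371: h=0, h2=6, slot 0 occupied => index 6.
Insert 140: h=0, h2=3, slot 0 occupied => index 3.
Insert 885: h=3, h2=4, slots 3,0 occupied => index 4.
Table: [497, _, _, 140, 885, _, 371]

3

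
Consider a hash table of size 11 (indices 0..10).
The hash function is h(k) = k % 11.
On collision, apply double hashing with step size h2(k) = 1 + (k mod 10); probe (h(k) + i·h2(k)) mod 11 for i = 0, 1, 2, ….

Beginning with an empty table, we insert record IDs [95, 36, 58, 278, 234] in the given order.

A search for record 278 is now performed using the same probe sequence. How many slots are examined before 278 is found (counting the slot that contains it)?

Insert 95: h=7, slot 7 empty => index 7.
Insert 36: h=3, slot 3 empty => index 3.
Insert 58: h=3, h2=9, slot 3 occupied => index 1.
Insert 278: h=3, h2=9, slots 3,1 occupied => index 10.
Insert 234: h=3, h2=5, slot 3 occupied => index 8.
Table: [., 58, ., 36, ., ., ., 95, 234, ., 278]
Lookup 278: h=3, h2=9, probe 3,1,10 → found at 10.

3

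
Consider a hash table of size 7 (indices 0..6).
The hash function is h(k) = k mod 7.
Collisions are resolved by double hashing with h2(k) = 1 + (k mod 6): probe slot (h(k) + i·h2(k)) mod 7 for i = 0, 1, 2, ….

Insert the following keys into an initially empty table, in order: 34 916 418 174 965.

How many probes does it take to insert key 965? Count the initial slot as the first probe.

34 hashes to 6; slot 6 is free => place at 6.
916 hashes to 6, h2=5; 6 taken => place at 4.
418 hashes to 5; slot 5 is free => place at 5.
174 hashes to 6, h2=1; 6 taken => place at 0.
965 hashes to 6, h2=6; 6,5,4 taken => place at 3.
Table: [174, _, _, 965, 916, 418, 34]

4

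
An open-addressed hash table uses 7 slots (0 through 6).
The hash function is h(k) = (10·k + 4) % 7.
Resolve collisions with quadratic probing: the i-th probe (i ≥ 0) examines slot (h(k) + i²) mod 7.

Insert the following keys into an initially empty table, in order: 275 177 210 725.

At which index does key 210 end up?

5

Insert 275: h=3, slot 3 empty => index 3.
Insert 177: h=3, slot 3 occupied => index 4.
Insert 210: h=4, slot 4 occupied => index 5.
Insert 725: h=2, slot 2 empty => index 2.
Table: [_, _, 725, 275, 177, 210, _]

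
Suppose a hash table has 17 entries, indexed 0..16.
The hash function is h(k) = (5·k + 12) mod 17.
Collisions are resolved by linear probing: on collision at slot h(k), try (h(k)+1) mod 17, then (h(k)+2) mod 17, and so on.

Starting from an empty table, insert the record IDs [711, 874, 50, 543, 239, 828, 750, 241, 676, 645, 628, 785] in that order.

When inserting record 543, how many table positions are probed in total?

2

711 hashes to 14; slot 14 is free → place at 14.
874 hashes to 13; slot 13 is free → place at 13.
50 hashes to 7; slot 7 is free → place at 7.
543 hashes to 7; 7 taken → place at 8.
239 hashes to 0; slot 0 is free → place at 0.
828 hashes to 4; slot 4 is free → place at 4.
750 hashes to 5; slot 5 is free → place at 5.
241 hashes to 10; slot 10 is free → place at 10.
676 hashes to 9; slot 9 is free → place at 9.
645 hashes to 7; 7,8,9,10 taken → place at 11.
628 hashes to 7; 7,8,9,10,11 taken → place at 12.
785 hashes to 10; 10,11,12,13,14 taken → place at 15.
Table: [239, -, -, -, 828, 750, -, 50, 543, 676, 241, 645, 628, 874, 711, 785, -]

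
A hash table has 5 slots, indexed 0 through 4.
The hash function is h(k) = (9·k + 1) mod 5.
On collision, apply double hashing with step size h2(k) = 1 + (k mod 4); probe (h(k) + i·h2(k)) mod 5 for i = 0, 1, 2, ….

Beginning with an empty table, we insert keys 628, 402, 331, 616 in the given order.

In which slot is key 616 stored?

628: h=3 => slot 3
402: h=4 => slot 4
331: h=0 => slot 0
616: h=0, h2=1, probe 0,1 => slot 1
Table: [331, 616, -, 628, 402]

1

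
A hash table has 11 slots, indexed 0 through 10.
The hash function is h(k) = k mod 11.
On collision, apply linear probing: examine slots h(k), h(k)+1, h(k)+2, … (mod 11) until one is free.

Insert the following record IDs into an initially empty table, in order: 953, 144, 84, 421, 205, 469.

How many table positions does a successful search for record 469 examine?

4

Insert 953: h=7, slot 7 empty => index 7.
Insert 144: h=1, slot 1 empty => index 1.
Insert 84: h=7, slot 7 occupied => index 8.
Insert 421: h=3, slot 3 empty => index 3.
Insert 205: h=7, slots 7,8 occupied => index 9.
Insert 469: h=7, slots 7,8,9 occupied => index 10.
Table: [—, 144, —, 421, —, —, —, 953, 84, 205, 469]
Lookup 469: h=7, probe 7,8,9,10 → found at 10.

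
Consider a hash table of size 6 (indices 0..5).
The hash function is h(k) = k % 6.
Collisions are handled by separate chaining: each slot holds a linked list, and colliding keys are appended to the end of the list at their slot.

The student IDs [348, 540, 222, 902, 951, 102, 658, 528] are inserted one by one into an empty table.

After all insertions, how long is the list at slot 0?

348 -> bucket 0
540 -> bucket 0 (collision)
222 -> bucket 0 (collision)
902 -> bucket 2
951 -> bucket 3
102 -> bucket 0 (collision)
658 -> bucket 4
528 -> bucket 0 (collision)
Final buckets:
0: 348 -> 540 -> 222 -> 102 -> 528
1: —
2: 902
3: 951
4: 658
5: —

5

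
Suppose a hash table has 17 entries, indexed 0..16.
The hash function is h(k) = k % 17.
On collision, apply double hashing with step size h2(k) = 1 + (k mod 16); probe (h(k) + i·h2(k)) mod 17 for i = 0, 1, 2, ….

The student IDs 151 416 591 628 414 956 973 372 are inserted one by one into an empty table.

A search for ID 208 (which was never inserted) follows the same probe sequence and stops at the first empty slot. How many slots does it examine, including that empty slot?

151 hashes to 15; slot 15 is free → place at 15.
416 hashes to 8; slot 8 is free → place at 8.
591 hashes to 13; slot 13 is free → place at 13.
628 hashes to 16; slot 16 is free → place at 16.
414 hashes to 6; slot 6 is free → place at 6.
956 hashes to 4; slot 4 is free → place at 4.
973 hashes to 4, h2=14; 4 taken → place at 1.
372 hashes to 15, h2=5; 15 taken → place at 3.
Table: [—, 973, —, 372, 956, —, 414, —, 416, —, —, —, —, 591, —, 151, 628]
Lookup 208: h=4, h2=1, probe 4,5 → slot 5 empty, not found.

2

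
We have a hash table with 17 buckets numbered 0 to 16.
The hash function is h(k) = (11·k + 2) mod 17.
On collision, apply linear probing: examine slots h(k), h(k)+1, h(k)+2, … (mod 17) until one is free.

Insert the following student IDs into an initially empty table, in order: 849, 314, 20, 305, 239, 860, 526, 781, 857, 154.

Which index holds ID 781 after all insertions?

849 hashes to 8; slot 8 is free → place at 8.
314 hashes to 5; slot 5 is free → place at 5.
20 hashes to 1; slot 1 is free → place at 1.
305 hashes to 8; 8 taken → place at 9.
239 hashes to 13; slot 13 is free → place at 13.
860 hashes to 10; slot 10 is free → place at 10.
526 hashes to 8; 8,9,10 taken → place at 11.
781 hashes to 8; 8,9,10,11 taken → place at 12.
857 hashes to 11; 11,12,13 taken → place at 14.
154 hashes to 13; 13,14 taken → place at 15.
Table: [—, 20, —, —, —, 314, —, —, 849, 305, 860, 526, 781, 239, 857, 154, —]

12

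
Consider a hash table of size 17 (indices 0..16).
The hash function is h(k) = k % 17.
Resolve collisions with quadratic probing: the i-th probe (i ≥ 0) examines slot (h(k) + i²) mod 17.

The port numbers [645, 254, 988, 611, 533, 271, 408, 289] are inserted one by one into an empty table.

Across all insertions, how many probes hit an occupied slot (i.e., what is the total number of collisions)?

9

645: h=16 => slot 16
254: h=16, probe 16,0 => slot 0
988: h=2 => slot 2
611: h=16, probe 16,0,3 => slot 3
533: h=6 => slot 6
271: h=16, probe 16,0,3,8 => slot 8
408: h=0, probe 0,1 => slot 1
289: h=0, probe 0,1,4 => slot 4
Table: [254, 408, 988, 611, 289, ∅, 533, ∅, 271, ∅, ∅, ∅, ∅, ∅, ∅, ∅, 645]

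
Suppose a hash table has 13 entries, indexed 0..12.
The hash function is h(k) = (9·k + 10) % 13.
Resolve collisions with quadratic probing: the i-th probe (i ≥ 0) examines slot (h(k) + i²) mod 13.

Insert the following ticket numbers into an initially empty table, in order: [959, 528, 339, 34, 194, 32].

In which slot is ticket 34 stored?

959 hashes to 9; slot 9 is free => place at 9.
528 hashes to 4; slot 4 is free => place at 4.
339 hashes to 6; slot 6 is free => place at 6.
34 hashes to 4; 4 taken => place at 5.
194 hashes to 1; slot 1 is free => place at 1.
32 hashes to 12; slot 12 is free => place at 12.
Table: [—, 194, —, —, 528, 34, 339, —, —, 959, —, —, 32]

5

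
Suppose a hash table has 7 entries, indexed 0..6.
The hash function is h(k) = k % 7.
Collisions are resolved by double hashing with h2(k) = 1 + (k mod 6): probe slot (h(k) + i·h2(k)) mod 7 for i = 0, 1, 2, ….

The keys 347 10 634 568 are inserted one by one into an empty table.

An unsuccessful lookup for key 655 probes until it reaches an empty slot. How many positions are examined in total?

2

Insert 347: h=4, slot 4 empty => index 4.
Insert 10: h=3, slot 3 empty => index 3.
Insert 634: h=4, h2=5, slot 4 occupied => index 2.
Insert 568: h=1, slot 1 empty => index 1.
Table: [., 568, 634, 10, 347, ., .]
Lookup 655: h=4, h2=2, probe 4,6 → slot 6 empty, not found.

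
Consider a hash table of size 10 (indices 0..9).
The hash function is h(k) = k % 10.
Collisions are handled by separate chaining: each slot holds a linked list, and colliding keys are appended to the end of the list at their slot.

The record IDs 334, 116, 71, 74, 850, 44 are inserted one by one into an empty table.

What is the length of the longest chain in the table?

Insert 334: h=4, bucket 4 empty -> new chain.
Insert 116: h=6, bucket 6 empty -> new chain.
Insert 71: h=1, bucket 1 empty -> new chain.
Insert 74: h=4, bucket 4 nonempty -> append to chain.
Insert 850: h=0, bucket 0 empty -> new chain.
Insert 44: h=4, bucket 4 nonempty -> append to chain.
Final buckets:
0: 850
1: 71
2: _
3: _
4: 334 -> 74 -> 44
5: _
6: 116
7: _
8: _
9: _

3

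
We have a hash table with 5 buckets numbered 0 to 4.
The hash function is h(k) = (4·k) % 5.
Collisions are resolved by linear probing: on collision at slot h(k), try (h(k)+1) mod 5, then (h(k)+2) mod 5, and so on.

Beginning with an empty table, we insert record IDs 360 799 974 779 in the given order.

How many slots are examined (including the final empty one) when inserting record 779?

Insert 360: h=0, slot 0 empty → index 0.
Insert 799: h=1, slot 1 empty → index 1.
Insert 974: h=1, slot 1 occupied → index 2.
Insert 779: h=1, slots 1,2 occupied → index 3.
Table: [360, 799, 974, 779, _]

3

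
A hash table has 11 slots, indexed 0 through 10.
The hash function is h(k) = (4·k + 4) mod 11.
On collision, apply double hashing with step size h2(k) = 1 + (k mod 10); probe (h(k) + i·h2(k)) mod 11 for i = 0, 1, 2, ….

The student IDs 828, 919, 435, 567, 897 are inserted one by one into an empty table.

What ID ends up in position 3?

567

828 hashes to 5; slot 5 is free → place at 5.
919 hashes to 6; slot 6 is free → place at 6.
435 hashes to 6, h2=6; 6 taken → place at 1.
567 hashes to 6, h2=8; 6 taken → place at 3.
897 hashes to 6, h2=8; 6,3 taken → place at 0.
Table: [897, 435, ∅, 567, ∅, 828, 919, ∅, ∅, ∅, ∅]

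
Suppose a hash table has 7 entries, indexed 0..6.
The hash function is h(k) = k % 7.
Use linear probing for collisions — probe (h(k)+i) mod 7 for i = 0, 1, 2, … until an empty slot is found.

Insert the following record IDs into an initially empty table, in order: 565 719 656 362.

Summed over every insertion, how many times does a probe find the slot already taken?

565 hashes to 5; slot 5 is free => place at 5.
719 hashes to 5; 5 taken => place at 6.
656 hashes to 5; 5,6 taken => place at 0.
362 hashes to 5; 5,6,0 taken => place at 1.
Table: [656, 362, -, -, -, 565, 719]

6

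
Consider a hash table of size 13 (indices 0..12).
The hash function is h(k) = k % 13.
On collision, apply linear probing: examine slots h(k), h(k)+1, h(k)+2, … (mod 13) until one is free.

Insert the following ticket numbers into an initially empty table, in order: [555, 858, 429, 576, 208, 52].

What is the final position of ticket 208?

555 hashes to 9; slot 9 is free => place at 9.
858 hashes to 0; slot 0 is free => place at 0.
429 hashes to 0; 0 taken => place at 1.
576 hashes to 4; slot 4 is free => place at 4.
208 hashes to 0; 0,1 taken => place at 2.
52 hashes to 0; 0,1,2 taken => place at 3.
Table: [858, 429, 208, 52, 576, _, _, _, _, 555, _, _, _]

2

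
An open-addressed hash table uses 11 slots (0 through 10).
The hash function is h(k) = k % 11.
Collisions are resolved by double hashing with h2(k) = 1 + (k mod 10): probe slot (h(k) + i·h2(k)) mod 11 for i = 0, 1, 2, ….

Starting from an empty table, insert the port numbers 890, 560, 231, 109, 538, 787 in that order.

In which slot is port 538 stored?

890: h=10 → slot 10
560: h=10, h2=1, probe 10,0 → slot 0
231: h=0, h2=2, probe 0,2 → slot 2
109: h=10, h2=10, probe 10,9 → slot 9
538: h=10, h2=9, probe 10,8 → slot 8
787: h=6 → slot 6
Table: [560, —, 231, —, —, —, 787, —, 538, 109, 890]

8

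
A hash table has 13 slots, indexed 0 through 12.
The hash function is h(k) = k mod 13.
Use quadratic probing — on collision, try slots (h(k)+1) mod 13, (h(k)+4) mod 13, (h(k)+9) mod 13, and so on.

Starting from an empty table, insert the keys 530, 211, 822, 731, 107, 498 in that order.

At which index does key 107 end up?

12

530 hashes to 10; slot 10 is free → place at 10.
211 hashes to 3; slot 3 is free → place at 3.
822 hashes to 3; 3 taken → place at 4.
731 hashes to 3; 3,4 taken → place at 7.
107 hashes to 3; 3,4,7 taken → place at 12.
498 hashes to 4; 4 taken → place at 5.
Table: [., ., ., 211, 822, 498, ., 731, ., ., 530, ., 107]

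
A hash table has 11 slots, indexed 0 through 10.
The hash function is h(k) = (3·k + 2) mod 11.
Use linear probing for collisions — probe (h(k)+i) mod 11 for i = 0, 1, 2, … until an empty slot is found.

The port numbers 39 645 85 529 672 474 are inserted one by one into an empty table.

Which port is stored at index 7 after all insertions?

39 hashes to 9; slot 9 is free -> place at 9.
645 hashes to 1; slot 1 is free -> place at 1.
85 hashes to 4; slot 4 is free -> place at 4.
529 hashes to 5; slot 5 is free -> place at 5.
672 hashes to 5; 5 taken -> place at 6.
474 hashes to 5; 5,6 taken -> place at 7.
Table: [-, 645, -, -, 85, 529, 672, 474, -, 39, -]

474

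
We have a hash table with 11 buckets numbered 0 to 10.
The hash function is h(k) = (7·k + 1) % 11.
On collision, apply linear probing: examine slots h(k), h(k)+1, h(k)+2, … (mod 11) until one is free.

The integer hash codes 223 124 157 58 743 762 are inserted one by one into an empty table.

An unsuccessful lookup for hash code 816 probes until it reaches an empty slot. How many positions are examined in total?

2

Insert 223: h=0, slot 0 empty → index 0.
Insert 124: h=0, slot 0 occupied → index 1.
Insert 157: h=0, slots 0,1 occupied → index 2.
Insert 58: h=0, slots 0,1,2 occupied → index 3.
Insert 743: h=10, slot 10 empty → index 10.
Insert 762: h=0, slots 0,1,2,3 occupied → index 4.
Table: [223, 124, 157, 58, 762, -, -, -, -, -, 743]
Lookup 816: h=4, probe 4,5 → slot 5 empty, not found.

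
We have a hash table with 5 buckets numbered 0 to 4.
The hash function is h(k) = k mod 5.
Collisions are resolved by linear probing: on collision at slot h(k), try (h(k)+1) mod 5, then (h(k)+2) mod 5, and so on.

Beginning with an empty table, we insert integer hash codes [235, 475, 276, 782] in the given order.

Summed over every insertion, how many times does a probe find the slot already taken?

3

Insert 235: h=0, slot 0 empty => index 0.
Insert 475: h=0, slot 0 occupied => index 1.
Insert 276: h=1, slot 1 occupied => index 2.
Insert 782: h=2, slot 2 occupied => index 3.
Table: [235, 475, 276, 782, .]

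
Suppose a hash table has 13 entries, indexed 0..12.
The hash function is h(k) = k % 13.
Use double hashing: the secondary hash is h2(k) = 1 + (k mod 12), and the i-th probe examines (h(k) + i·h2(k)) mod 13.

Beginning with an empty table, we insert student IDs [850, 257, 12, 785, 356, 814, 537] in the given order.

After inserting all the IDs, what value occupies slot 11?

Insert 850: h=5, slot 5 empty -> index 5.
Insert 257: h=10, slot 10 empty -> index 10.
Insert 12: h=12, slot 12 empty -> index 12.
Insert 785: h=5, h2=6, slot 5 occupied -> index 11.
Insert 356: h=5, h2=9, slot 5 occupied -> index 1.
Insert 814: h=8, slot 8 empty -> index 8.
Insert 537: h=4, slot 4 empty -> index 4.
Table: [—, 356, —, —, 537, 850, —, —, 814, —, 257, 785, 12]

785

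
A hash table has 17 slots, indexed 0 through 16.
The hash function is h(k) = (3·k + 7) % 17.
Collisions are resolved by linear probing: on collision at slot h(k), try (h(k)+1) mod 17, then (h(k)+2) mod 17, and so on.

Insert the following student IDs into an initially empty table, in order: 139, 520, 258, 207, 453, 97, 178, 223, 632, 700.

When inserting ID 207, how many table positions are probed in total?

3

139: h=16 => slot 16
520: h=3 => slot 3
258: h=16, probe 16,0 => slot 0
207: h=16, probe 16,0,1 => slot 1
453: h=6 => slot 6
97: h=9 => slot 9
178: h=14 => slot 14
223: h=13 => slot 13
632: h=16, probe 16,0,1,2 => slot 2
700: h=16, probe 16,0,1,2,3,4 => slot 4
Table: [258, 207, 632, 520, 700, _, 453, _, _, 97, _, _, _, 223, 178, _, 139]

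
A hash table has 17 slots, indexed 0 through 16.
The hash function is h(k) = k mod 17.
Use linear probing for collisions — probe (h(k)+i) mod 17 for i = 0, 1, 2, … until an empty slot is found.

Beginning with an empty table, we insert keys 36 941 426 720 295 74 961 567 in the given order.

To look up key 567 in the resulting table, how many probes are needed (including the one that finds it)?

36: h=2 → slot 2
941: h=6 → slot 6
426: h=1 → slot 1
720: h=6, probe 6,7 → slot 7
295: h=6, probe 6,7,8 → slot 8
74: h=6, probe 6,7,8,9 → slot 9
961: h=9, probe 9,10 → slot 10
567: h=6, probe 6,7,8,9,10,11 → slot 11
Table: [—, 426, 36, —, —, —, 941, 720, 295, 74, 961, 567, —, —, —, —, —]
Lookup 567: h=6, probe 6,7,8,9,10,11 → found at 11.

6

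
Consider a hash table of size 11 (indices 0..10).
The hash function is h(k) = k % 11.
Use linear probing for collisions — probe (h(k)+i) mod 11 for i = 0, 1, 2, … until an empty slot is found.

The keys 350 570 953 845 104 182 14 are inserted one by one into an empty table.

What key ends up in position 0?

845

350 hashes to 9; slot 9 is free -> place at 9.
570 hashes to 9; 9 taken -> place at 10.
953 hashes to 7; slot 7 is free -> place at 7.
845 hashes to 9; 9,10 taken -> place at 0.
104 hashes to 5; slot 5 is free -> place at 5.
182 hashes to 6; slot 6 is free -> place at 6.
14 hashes to 3; slot 3 is free -> place at 3.
Table: [845, ∅, ∅, 14, ∅, 104, 182, 953, ∅, 350, 570]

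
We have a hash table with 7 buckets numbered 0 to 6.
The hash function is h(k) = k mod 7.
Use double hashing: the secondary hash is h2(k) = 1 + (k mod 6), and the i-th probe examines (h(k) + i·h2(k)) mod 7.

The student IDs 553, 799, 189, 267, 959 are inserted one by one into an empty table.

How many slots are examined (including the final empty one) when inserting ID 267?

2

553 hashes to 0; slot 0 is free -> place at 0.
799 hashes to 1; slot 1 is free -> place at 1.
189 hashes to 0, h2=4; 0 taken -> place at 4.
267 hashes to 1, h2=4; 1 taken -> place at 5.
959 hashes to 0, h2=6; 0 taken -> place at 6.
Table: [553, 799, ∅, ∅, 189, 267, 959]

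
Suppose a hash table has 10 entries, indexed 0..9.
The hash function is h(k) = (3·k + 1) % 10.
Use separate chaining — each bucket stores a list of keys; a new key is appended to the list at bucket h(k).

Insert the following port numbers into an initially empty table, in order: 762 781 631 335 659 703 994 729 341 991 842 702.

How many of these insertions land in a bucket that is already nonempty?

6

762 -> bucket 7
781 -> bucket 4
631 -> bucket 4 (collision)
335 -> bucket 6
659 -> bucket 8
703 -> bucket 0
994 -> bucket 3
729 -> bucket 8 (collision)
341 -> bucket 4 (collision)
991 -> bucket 4 (collision)
842 -> bucket 7 (collision)
702 -> bucket 7 (collision)
Final buckets:
0: 703
1: .
2: .
3: 994
4: 781 -> 631 -> 341 -> 991
5: .
6: 335
7: 762 -> 842 -> 702
8: 659 -> 729
9: .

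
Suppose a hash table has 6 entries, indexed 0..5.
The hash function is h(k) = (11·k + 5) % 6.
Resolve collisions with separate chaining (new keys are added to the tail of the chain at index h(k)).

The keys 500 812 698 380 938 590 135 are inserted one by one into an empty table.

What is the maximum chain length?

500 → bucket 3
812 → bucket 3 (collision)
698 → bucket 3 (collision)
380 → bucket 3 (collision)
938 → bucket 3 (collision)
590 → bucket 3 (collision)
135 → bucket 2
Final buckets:
0: ∅
1: ∅
2: 135
3: 500 -> 812 -> 698 -> 380 -> 938 -> 590
4: ∅
5: ∅

6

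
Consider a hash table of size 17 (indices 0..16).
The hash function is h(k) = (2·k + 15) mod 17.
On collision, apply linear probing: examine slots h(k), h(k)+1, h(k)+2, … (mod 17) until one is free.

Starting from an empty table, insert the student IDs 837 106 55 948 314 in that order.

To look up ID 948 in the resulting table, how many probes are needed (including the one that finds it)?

3

Insert 837: h=6, slot 6 empty → index 6.
Insert 106: h=6, slot 6 occupied → index 7.
Insert 55: h=6, slots 6,7 occupied → index 8.
Insert 948: h=7, slots 7,8 occupied → index 9.
Insert 314: h=14, slot 14 empty → index 14.
Table: [-, -, -, -, -, -, 837, 106, 55, 948, -, -, -, -, 314, -, -]
Lookup 948: h=7, probe 7,8,9 → found at 9.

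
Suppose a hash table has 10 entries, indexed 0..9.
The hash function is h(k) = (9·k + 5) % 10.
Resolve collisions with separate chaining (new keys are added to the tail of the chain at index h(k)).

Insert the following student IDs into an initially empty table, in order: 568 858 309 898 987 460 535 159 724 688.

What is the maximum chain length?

568 → bucket 7
858 → bucket 7 (collision)
309 → bucket 6
898 → bucket 7 (collision)
987 → bucket 8
460 → bucket 5
535 → bucket 0
159 → bucket 6 (collision)
724 → bucket 1
688 → bucket 7 (collision)
Final buckets:
0: 535
1: 724
2: —
3: —
4: —
5: 460
6: 309 -> 159
7: 568 -> 858 -> 898 -> 688
8: 987
9: —

4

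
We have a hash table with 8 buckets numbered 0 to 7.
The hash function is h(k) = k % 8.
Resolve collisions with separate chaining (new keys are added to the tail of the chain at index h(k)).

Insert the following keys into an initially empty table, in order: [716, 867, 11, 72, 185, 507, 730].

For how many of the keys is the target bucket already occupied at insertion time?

Insert 716: h=4, bucket 4 empty → new chain.
Insert 867: h=3, bucket 3 empty → new chain.
Insert 11: h=3, bucket 3 nonempty → append to chain.
Insert 72: h=0, bucket 0 empty → new chain.
Insert 185: h=1, bucket 1 empty → new chain.
Insert 507: h=3, bucket 3 nonempty → append to chain.
Insert 730: h=2, bucket 2 empty → new chain.
Final buckets:
0: 72
1: 185
2: 730
3: 867 -> 11 -> 507
4: 716
5: .
6: .
7: .

2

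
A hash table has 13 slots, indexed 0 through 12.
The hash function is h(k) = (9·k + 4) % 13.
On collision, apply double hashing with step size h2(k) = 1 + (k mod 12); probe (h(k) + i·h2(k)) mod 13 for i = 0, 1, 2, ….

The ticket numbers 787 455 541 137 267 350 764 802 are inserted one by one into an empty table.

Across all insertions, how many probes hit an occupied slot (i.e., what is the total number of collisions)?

787: h=2 → slot 2
455: h=4 → slot 4
541: h=11 → slot 11
137: h=2, h2=6, probe 2,8 → slot 8
267: h=2, h2=4, probe 2,6 → slot 6
350: h=8, h2=3, probe 8,11,1 → slot 1
764: h=3 → slot 3
802: h=7 → slot 7
Table: [∅, 350, 787, 764, 455, ∅, 267, 802, 137, ∅, ∅, 541, ∅]

4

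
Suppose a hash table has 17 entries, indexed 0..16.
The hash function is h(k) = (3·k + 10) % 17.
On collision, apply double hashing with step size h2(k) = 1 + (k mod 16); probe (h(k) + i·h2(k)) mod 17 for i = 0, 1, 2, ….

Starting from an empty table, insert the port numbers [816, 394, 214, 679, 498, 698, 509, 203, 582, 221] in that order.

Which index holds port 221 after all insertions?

816: h=10 => slot 10
394: h=2 => slot 2
214: h=6 => slot 6
679: h=7 => slot 7
498: h=8 => slot 8
698: h=13 => slot 13
509: h=7, h2=14, probe 7,4 => slot 4
203: h=7, h2=12, probe 7,2,14 => slot 14
582: h=5 => slot 5
221: h=10, h2=14, probe 10,7,4,1 => slot 1
Table: [-, 221, 394, -, 509, 582, 214, 679, 498, -, 816, -, -, 698, 203, -, -]

1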